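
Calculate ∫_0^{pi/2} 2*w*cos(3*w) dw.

-pi/3 - 2/9

Integrate by parts once (u = w, dv = 2*cos(3*w) dw).
An antiderivative is F(w) = 2*w*sin(3*w)/3 + 2*cos(3*w)/9.
Then F(pi/2) - F(0) = (-pi/3) - (2/9) = -pi/3 - 2/9.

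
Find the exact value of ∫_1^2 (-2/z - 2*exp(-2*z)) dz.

An antiderivative is F(z) = -2*log(z) + exp(-2*z).
Then F(2) - F(1) = (-2*log(2) + exp(-4)) - (exp(-2)) = -2*log(2) - exp(-2) + exp(-4).

-2*log(2) - exp(-2) + exp(-4)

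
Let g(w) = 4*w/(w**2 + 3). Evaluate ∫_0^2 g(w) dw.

log(49/9)

Let u = w**2 + 3, so du = 2*w dw. When w = 0, u = 3; when w = 2, u = 7.
The integral becomes 2·∫ 1/u du from 3 to 7, with antiderivative 2*log(u).
Back in w: F(w) = 2*log(w**2 + 3).
Then F(2) - F(0) = (log(49)) - (log(9)) = log(49/9).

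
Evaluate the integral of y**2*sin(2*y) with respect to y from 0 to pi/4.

Integrate by parts twice (u = y^2, dv = sin(2*y) dy).
An antiderivative is F(y) = -y**2*cos(2*y)/2 + y*sin(2*y)/2 + cos(2*y)/4.
Then F(pi/4) - F(0) = (pi/8) - (1/4) = -1/4 + pi/8.

-1/4 + pi/8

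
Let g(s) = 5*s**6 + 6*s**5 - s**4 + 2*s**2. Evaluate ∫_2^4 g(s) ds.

1625648/105

By the power rule, an antiderivative is F(s) = 5*s**7/7 + s**6 - s**5/5 + 2*s**3/3.
Then F(4) - F(2) = (1641856/105) - (16208/105) = 1625648/105.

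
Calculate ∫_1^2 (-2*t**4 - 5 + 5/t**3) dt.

By the power rule, an antiderivative is F(t) = -2*t**5/5 - 5*t - 5/(2*t**2).
Then F(2) - F(1) = (-937/40) - (-79/10) = -621/40.

-621/40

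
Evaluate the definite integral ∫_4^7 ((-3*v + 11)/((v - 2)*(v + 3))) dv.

Factor the denominator: v**2 + v - 6 = (v + 3)(v - 2).
Partial fractions: (-3*v + 11)/((v - 2)*(v + 3)) = -4/(v + 3) + 1/(v - 2).
An antiderivative is F(v) = log(v - 2) - 4*log(v + 3).
Then F(7) - F(4) = (-3*log(5) - 4*log(2)) - (-4*log(7) + log(2)) = -3*log(5) - 5*log(2) + 4*log(7).

-3*log(5) - 5*log(2) + 4*log(7)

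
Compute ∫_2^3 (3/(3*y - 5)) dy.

log(4)

An antiderivative is F(y) = log(3*y - 5).
Then F(3) - F(2) = (log(4)) - (0) = log(4).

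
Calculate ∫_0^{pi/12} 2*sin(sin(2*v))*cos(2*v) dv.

Let u = sin(2*v), so du = 2*cos(2*v) dv. When v = 0, u = 0; when v = pi/12, u = 1/2.
The integral becomes ∫ sin(u) du from 0 to 1/2, with antiderivative -cos(u).
Back in v: F(v) = -cos(sin(2*v)).
Then F(pi/12) - F(0) = (-cos(1/2)) - (-1) = 1 - cos(1/2).

1 - cos(1/2)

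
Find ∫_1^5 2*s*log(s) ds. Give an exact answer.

Integrate by parts once (u = ln s, dv = 2*s ds).
An antiderivative is F(s) = s**2*(2*log(s) - 1)/2.
Then F(5) - F(1) = (-25/2 + 25*log(5)) - (-1/2) = -12 + 25*log(5).

-12 + 25*log(5)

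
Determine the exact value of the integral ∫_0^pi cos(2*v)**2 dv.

pi/2

Use the identity cos^2(2*v) = (1 + cos(4*v))/2.
An antiderivative is F(v) = v/2 + sin(4*v)/8.
Then F(pi) - F(0) = (pi/2) - (0) = pi/2.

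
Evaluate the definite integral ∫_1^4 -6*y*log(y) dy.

Integrate by parts once (u = ln y, dv = -6*y dy).
An antiderivative is F(y) = -3*y**2*(2*log(y) - 1)/2.
Then F(4) - F(1) = (24 - 96*log(2)) - (3/2) = 45/2 - 96*log(2).

45/2 - 96*log(2)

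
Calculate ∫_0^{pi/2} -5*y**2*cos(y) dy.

Integrate by parts twice (u = y^2, dv = -5*cos(y) dy).
An antiderivative is F(y) = -5*y**2*sin(y) - 10*y*cos(y) + 10*sin(y).
Then F(pi/2) - F(0) = (10 - 5*pi**2/4) - (0) = 10 - 5*pi**2/4.

10 - 5*pi**2/4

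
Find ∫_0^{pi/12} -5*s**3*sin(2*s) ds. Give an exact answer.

Integrate by parts 3 times (u = s^3, dv = -5*sin(2*s) ds).
An antiderivative is F(s) = 5*s**3*cos(2*s)/2 - 15*s**2*sin(2*s)/4 - 15*s*cos(2*s)/4 + 15*sin(2*s)/8.
Then F(pi/12) - F(0) = (-5*sqrt(3)*pi/32 - 5*pi**2/384 + 5*sqrt(3)*pi**3/6912 + 15/16) - (0) = -5*sqrt(3)*pi/32 - 5*pi**2/384 + 5*sqrt(3)*pi**3/6912 + 15/16.

-5*sqrt(3)*pi/32 - 5*pi**2/384 + 5*sqrt(3)*pi**3/6912 + 15/16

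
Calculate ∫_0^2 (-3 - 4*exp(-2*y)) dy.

An antiderivative is F(y) = -3*y + 2*exp(-2*y).
Then F(2) - F(0) = (-6 + 2*exp(-4)) - (2) = -8 + 2*exp(-4).

-8 + 2*exp(-4)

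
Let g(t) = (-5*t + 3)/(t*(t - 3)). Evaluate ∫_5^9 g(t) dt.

-6*log(3) + log(5)

Factor the denominator: t**2 - 3*t = t(t - 3).
Partial fractions: (-5*t + 3)/(t*(t - 3)) = -1/t - 4/(t - 3).
An antiderivative is F(t) = -log(t) - 4*log(t - 3).
Then F(9) - F(5) = (-6*log(3) - 4*log(2)) - (-log(80)) = -6*log(3) + log(5).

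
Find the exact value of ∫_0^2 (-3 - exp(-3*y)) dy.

-19/3 + exp(-6)/3

An antiderivative is F(y) = -3*y + exp(-3*y)/3.
Then F(2) - F(0) = (-6 + exp(-6)/3) - (1/3) = -19/3 + exp(-6)/3.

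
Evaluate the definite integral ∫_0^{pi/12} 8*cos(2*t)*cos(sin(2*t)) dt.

4*sin(1/2)

Let u = sin(2*t), so du = 2*cos(2*t) dt. When t = 0, u = 0; when t = pi/12, u = 1/2.
The integral becomes 4·∫ cos(u) du from 0 to 1/2, with antiderivative 4*sin(u).
Back in t: F(t) = 4*sin(sin(2*t)).
Then F(pi/12) - F(0) = (4*sin(1/2)) - (0) = 4*sin(1/2).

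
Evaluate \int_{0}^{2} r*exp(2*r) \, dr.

Integrate by parts once (u = r, dv = exp(2*r) dr).
An antiderivative is F(r) = (2*r - 1)*exp(2*r)/4.
Then F(2) - F(0) = (3*exp(4)/4) - (-1/4) = 1/4 + 3*exp(4)/4.

1/4 + 3*exp(4)/4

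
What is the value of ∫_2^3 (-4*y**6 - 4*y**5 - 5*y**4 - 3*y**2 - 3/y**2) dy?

-77717/42

By the power rule, an antiderivative is F(y) = -4*y**7/7 - 2*y**6/3 - y**5 - y**3 + 3/y.
Then F(3) - F(2) = (-14033/7) - (-6481/42) = -77717/42.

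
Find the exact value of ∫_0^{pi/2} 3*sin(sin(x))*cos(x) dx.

Let u = sin(x), so du = cos(x) dx. When x = 0, u = 0; when x = pi/2, u = 1.
The integral becomes 3·∫ sin(u) du from 0 to 1, with antiderivative -3*cos(u).
Back in x: F(x) = -3*cos(sin(x)).
Then F(pi/2) - F(0) = (-3*cos(1)) - (-3) = 3 - 3*cos(1).

3 - 3*cos(1)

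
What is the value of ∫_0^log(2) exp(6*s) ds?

21/2

Let u = exp(s), so du = exp(s) ds. When s = 0, u = 1; when s = log(2), u = 2.
The integral becomes ∫ u**5 du from 1 to 2, with antiderivative u**6/6.
Back in s: F(s) = exp(6*s)/6.
Then F(log(2)) - F(0) = (32/3) - (1/6) = 21/2.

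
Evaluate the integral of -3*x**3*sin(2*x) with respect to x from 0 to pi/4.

9/8 - 9*pi**2/64

Integrate by parts 3 times (u = x^3, dv = -3*sin(2*x) dx).
An antiderivative is F(x) = 3*x**3*cos(2*x)/2 - 9*x**2*sin(2*x)/4 - 9*x*cos(2*x)/4 + 9*sin(2*x)/8.
Then F(pi/4) - F(0) = (9/8 - 9*pi**2/64) - (0) = 9/8 - 9*pi**2/64.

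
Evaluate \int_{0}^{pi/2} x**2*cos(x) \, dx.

Integrate by parts twice (u = x^2, dv = cos(x) dx).
An antiderivative is F(x) = x**2*sin(x) + 2*x*cos(x) - 2*sin(x).
Then F(pi/2) - F(0) = (-2 + pi**2/4) - (0) = -2 + pi**2/4.

-2 + pi**2/4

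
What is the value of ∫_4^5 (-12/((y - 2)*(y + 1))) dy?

Factor the denominator: y**2 - y - 2 = (y + 1)(y - 2).
Partial fractions: -12/((y - 2)*(y + 1)) = 4/(y + 1) - 4/(y - 2).
An antiderivative is F(y) = -4*log(y - 2) + 4*log(y + 1).
Then F(5) - F(4) = (log(16)) - (-4*log(2) + 4*log(5)) = -4*log(5) + 8*log(2).

-4*log(5) + 8*log(2)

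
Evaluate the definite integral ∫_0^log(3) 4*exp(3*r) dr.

Let u = exp(r), so du = exp(r) dr. When r = 0, u = 1; when r = log(3), u = 3.
The integral becomes 4·∫ u**2 du from 1 to 3, with antiderivative 4*u**3/3.
Back in r: F(r) = 4*exp(3*r)/3.
Then F(log(3)) - F(0) = (36) - (4/3) = 104/3.

104/3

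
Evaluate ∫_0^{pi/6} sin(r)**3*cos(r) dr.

Let u = sin(r), so du = cos(r) dr. When r = 0, u = 0; when r = pi/6, u = 1/2.
The integral becomes ∫ u**3 du from 0 to 1/2, with antiderivative u**4/4.
Back in r: F(r) = sin(r)**4/4.
Then F(pi/6) - F(0) = (1/64) - (0) = 1/64.

1/64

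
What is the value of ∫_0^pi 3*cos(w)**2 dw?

3*pi/2

Use the identity cos^2(w) = (1 + cos(2*w))/2.
An antiderivative is F(w) = 3*w/2 + 3*sin(2*w)/4.
Then F(pi) - F(0) = (3*pi/2) - (0) = 3*pi/2.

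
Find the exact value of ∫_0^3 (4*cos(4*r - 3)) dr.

Let u = 4*r - 3, so du = 4 dr. When r = 0, u = -3; when r = 3, u = 9.
The integral becomes ∫ cos(u) du from -3 to 9, with antiderivative sin(u).
Back in r: F(r) = sin(4*r - 3).
Then F(3) - F(0) = (sin(9)) - (-sin(3)) = sin(3) + sin(9).

sin(3) + sin(9)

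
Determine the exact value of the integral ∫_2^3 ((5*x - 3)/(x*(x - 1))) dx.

log(27/2)

Factor the denominator: x**2 - x = x(x - 1).
Partial fractions: (5*x - 3)/(x*(x - 1)) = 3/x + 2/(x - 1).
An antiderivative is F(x) = 3*log(x) + 2*log(x - 1).
Then F(3) - F(2) = (2*log(2) + 3*log(3)) - (log(8)) = log(27/2).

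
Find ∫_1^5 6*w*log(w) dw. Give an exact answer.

Integrate by parts once (u = ln w, dv = 6*w dw).
An antiderivative is F(w) = 3*w**2*(2*log(w) - 1)/2.
Then F(5) - F(1) = (-75/2 + 75*log(5)) - (-3/2) = -36 + 75*log(5).

-36 + 75*log(5)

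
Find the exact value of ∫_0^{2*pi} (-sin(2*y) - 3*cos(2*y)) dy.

0

An antiderivative is F(y) = -3*sin(2*y)/2 + cos(2*y)/2.
Then F(2*pi) - F(0) = (1/2) - (1/2) = 0.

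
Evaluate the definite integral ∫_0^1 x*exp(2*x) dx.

Integrate by parts once (u = x, dv = exp(2*x) dx).
An antiderivative is F(x) = (2*x - 1)*exp(2*x)/4.
Then F(1) - F(0) = (exp(2)/4) - (-1/4) = 1/4 + exp(2)/4.

1/4 + exp(2)/4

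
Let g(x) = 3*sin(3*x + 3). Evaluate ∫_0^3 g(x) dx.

Let u = 3*x + 3, so du = 3 dx. When x = 0, u = 3; when x = 3, u = 12.
The integral becomes ∫ sin(u) du from 3 to 12, with antiderivative -cos(u).
Back in x: F(x) = -cos(3*x + 3).
Then F(3) - F(0) = (-cos(12)) - (-cos(3)) = cos(3) - cos(12).

cos(3) - cos(12)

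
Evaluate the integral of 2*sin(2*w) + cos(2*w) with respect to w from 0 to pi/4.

3/2

An antiderivative is F(w) = sin(2*w)/2 - cos(2*w).
Then F(pi/4) - F(0) = (1/2) - (-1) = 3/2.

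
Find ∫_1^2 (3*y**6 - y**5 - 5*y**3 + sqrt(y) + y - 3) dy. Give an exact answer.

4*sqrt(2)/3 + 1933/84

By the power rule, an antiderivative is F(y) = 3*y**7/7 - y**6/6 - 5*y**4/4 + 2*y**(3/2)/3 + y**2/2 - 3*y.
Then F(2) - F(1) = (4*sqrt(2)/3 + 424/21) - (-79/28) = 4*sqrt(2)/3 + 1933/84.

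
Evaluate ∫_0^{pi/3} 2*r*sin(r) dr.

-pi/3 + sqrt(3)

Integrate by parts once (u = r, dv = 2*sin(r) dr).
An antiderivative is F(r) = -2*r*cos(r) + 2*sin(r).
Then F(pi/3) - F(0) = (-pi/3 + sqrt(3)) - (0) = -pi/3 + sqrt(3).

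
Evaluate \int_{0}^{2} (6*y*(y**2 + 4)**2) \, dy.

448

Let u = y**2 + 4, so du = 2*y dy. When y = 0, u = 4; when y = 2, u = 8.
The integral becomes 3·∫ u**2 du from 4 to 8, with antiderivative u**3.
Back in y: F(y) = (y**2 + 4)**3.
Then F(2) - F(0) = (512) - (64) = 448.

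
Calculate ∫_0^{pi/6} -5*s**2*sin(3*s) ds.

10/27 - 5*pi/27

Integrate by parts twice (u = s^2, dv = -5*sin(3*s) ds).
An antiderivative is F(s) = 5*s**2*cos(3*s)/3 - 10*s*sin(3*s)/9 - 10*cos(3*s)/27.
Then F(pi/6) - F(0) = (-5*pi/27) - (-10/27) = 10/27 - 5*pi/27.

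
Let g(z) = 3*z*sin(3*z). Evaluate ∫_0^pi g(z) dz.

pi

Integrate by parts once (u = z, dv = 3*sin(3*z) dz).
An antiderivative is F(z) = -z*cos(3*z) + sin(3*z)/3.
Then F(pi) - F(0) = (pi) - (0) = pi.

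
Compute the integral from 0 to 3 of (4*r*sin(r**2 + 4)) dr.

-2*cos(13) + 2*cos(4)

Let u = r**2 + 4, so du = 2*r dr. When r = 0, u = 4; when r = 3, u = 13.
The integral becomes 2·∫ sin(u) du from 4 to 13, with antiderivative -2*cos(u).
Back in r: F(r) = -2*cos(r**2 + 4).
Then F(3) - F(0) = (-2*cos(13)) - (-2*cos(4)) = -2*cos(13) + 2*cos(4).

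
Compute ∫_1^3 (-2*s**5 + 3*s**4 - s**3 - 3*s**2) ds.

-2152/15

By the power rule, an antiderivative is F(s) = -s**6/3 + 3*s**5/5 - s**4/4 - s**3.
Then F(3) - F(1) = (-2889/20) - (-59/60) = -2152/15.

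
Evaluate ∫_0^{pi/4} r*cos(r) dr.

Integrate by parts once (u = r, dv = cos(r) dr).
An antiderivative is F(r) = r*sin(r) + cos(r).
Then F(pi/4) - F(0) = (sqrt(2)*(pi + 4)/8) - (1) = -1 + sqrt(2)*pi/8 + sqrt(2)/2.

-1 + sqrt(2)*pi/8 + sqrt(2)/2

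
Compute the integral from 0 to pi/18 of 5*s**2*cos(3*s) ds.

Integrate by parts twice (u = s^2, dv = 5*cos(3*s) ds).
An antiderivative is F(s) = 5*s**2*sin(3*s)/3 + 10*s*cos(3*s)/9 - 10*sin(3*s)/27.
Then F(pi/18) - F(0) = (-5/27 + 5*pi**2/1944 + 5*sqrt(3)*pi/162) - (0) = -5/27 + 5*pi**2/1944 + 5*sqrt(3)*pi/162.

-5/27 + 5*pi**2/1944 + 5*sqrt(3)*pi/162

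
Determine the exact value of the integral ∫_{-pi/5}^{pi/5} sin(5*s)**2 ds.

pi/5

Use the identity sin^2(5*s) = (1 - cos(10*s))/2.
An antiderivative is F(s) = s/2 - sin(10*s)/20.
Then F(pi/5) - F(-pi/5) = (pi/10) - (-pi/10) = pi/5.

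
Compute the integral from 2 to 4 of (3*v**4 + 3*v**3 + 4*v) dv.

3996/5

By the power rule, an antiderivative is F(v) = 3*v**5/5 + 3*v**4/4 + 2*v**2.
Then F(4) - F(2) = (4192/5) - (196/5) = 3996/5.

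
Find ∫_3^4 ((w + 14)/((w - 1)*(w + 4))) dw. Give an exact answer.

Factor the denominator: w**2 + 3*w - 4 = (w + 4)(w - 1).
Partial fractions: (w + 14)/((w - 1)*(w + 4)) = -2/(w + 4) + 3/(w - 1).
An antiderivative is F(w) = 3*log(w - 1) - 2*log(w + 4).
Then F(4) - F(3) = (log(27/64)) - (log(8/49)) = -9*log(2) + 3*log(3) + 2*log(7).

-9*log(2) + 3*log(3) + 2*log(7)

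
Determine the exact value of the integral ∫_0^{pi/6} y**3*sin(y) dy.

-3 - sqrt(3)*pi**3/432 + pi**2/24 + sqrt(3)*pi/2

Integrate by parts 3 times (u = y^3, dv = sin(y) dy).
An antiderivative is F(y) = -y**3*cos(y) + 3*y**2*sin(y) + 6*y*cos(y) - 6*sin(y).
Then F(pi/6) - F(0) = (-3 - sqrt(3)*pi**3/432 + pi**2/24 + sqrt(3)*pi/2) - (0) = -3 - sqrt(3)*pi**3/432 + pi**2/24 + sqrt(3)*pi/2.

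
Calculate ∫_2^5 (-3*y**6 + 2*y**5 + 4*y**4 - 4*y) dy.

By the power rule, an antiderivative is F(y) = -3*y**7/7 + y**6/3 + 4*y**5/5 - 2*y**2.
Then F(5) - F(2) = (-542300/21) - (-1672/105) = -903276/35.

-903276/35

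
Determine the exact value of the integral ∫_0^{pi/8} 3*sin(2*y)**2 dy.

Use the identity sin^2(2*y) = (1 - cos(4*y))/2.
An antiderivative is F(y) = 3*y/2 - 3*sin(4*y)/8.
Then F(pi/8) - F(0) = (-3/8 + 3*pi/16) - (0) = -3/8 + 3*pi/16.

-3/8 + 3*pi/16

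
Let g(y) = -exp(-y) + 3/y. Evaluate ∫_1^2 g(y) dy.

An antiderivative is F(y) = 3*log(y) + exp(-y).
Then F(2) - F(1) = (exp(-2) + 3*log(2)) - (exp(-1)) = -exp(-1) + exp(-2) + 3*log(2).

-exp(-1) + exp(-2) + 3*log(2)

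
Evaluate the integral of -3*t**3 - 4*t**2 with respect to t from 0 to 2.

By the power rule, an antiderivative is F(t) = -3*t**4/4 - 4*t**3/3.
Then F(2) - F(0) = (-68/3) - (0) = -68/3.

-68/3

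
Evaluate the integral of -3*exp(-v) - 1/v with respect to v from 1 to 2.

-3*exp(-1) - log(2) + 3*exp(-2)

An antiderivative is F(v) = -log(v) + 3*exp(-v).
Then F(2) - F(1) = (-log(2) + 3*exp(-2)) - (3*exp(-1)) = -3*exp(-1) - log(2) + 3*exp(-2).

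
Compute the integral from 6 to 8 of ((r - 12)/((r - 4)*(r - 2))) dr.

-9*log(2) + 5*log(3)

Factor the denominator: r**2 - 6*r + 8 = (r - 2)(r - 4).
Partial fractions: (r - 12)/((r - 4)*(r - 2)) = 5/(r - 2) - 4/(r - 4).
An antiderivative is F(r) = -4*log(r - 4) + 5*log(r - 2).
Then F(8) - F(6) = (-3*log(2) + 5*log(3)) - (log(64)) = -9*log(2) + 5*log(3).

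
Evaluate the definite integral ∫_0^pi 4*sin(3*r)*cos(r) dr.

0

Use the identity sin(3*r)cos(r) = [sin(4*r) + sin(2*r)]/2.
An antiderivative is F(r) = -cos(2*r) - cos(4*r)/2.
Then F(pi) - F(0) = (-3/2) - (-3/2) = 0.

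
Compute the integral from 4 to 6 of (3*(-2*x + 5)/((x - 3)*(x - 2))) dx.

Factor the denominator: x**2 - 5*x + 6 = (x - 2)(x - 3).
Partial fractions: 3*(-2*x + 5)/((x - 3)*(x - 2)) = -3/(x - 2) - 3/(x - 3).
An antiderivative is F(x) = -3*log(x - 3) - 3*log(x - 2).
Then F(6) - F(4) = (-6*log(2) - 3*log(3)) - (-log(8)) = -3*log(3) - 3*log(2).

-3*log(3) - 3*log(2)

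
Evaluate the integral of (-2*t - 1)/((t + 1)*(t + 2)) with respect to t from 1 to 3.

-3*log(5) + log(2) + 3*log(3)

Factor the denominator: t**2 + 3*t + 2 = (t + 2)(t + 1).
Partial fractions: (-2*t - 1)/((t + 1)*(t + 2)) = -3/(t + 2) + 1/(t + 1).
An antiderivative is F(t) = log(t + 1) - 3*log(t + 2).
Then F(3) - F(1) = (-3*log(5) + 2*log(2)) - (log(2/27)) = -3*log(5) + log(2) + 3*log(3).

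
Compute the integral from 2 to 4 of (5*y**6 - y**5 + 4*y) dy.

76744/7

By the power rule, an antiderivative is F(y) = 5*y**7/7 - y**6/6 + 2*y**2.
Then F(4) - F(2) = (232096/21) - (1864/21) = 76744/7.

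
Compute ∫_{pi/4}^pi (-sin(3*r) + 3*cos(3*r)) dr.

An antiderivative is F(r) = sin(3*r) + cos(3*r)/3.
Then F(pi) - F(pi/4) = (-1/3) - (sqrt(2)/3) = -sqrt(2)/3 - 1/3.

-sqrt(2)/3 - 1/3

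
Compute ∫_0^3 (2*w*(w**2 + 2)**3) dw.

14625/4

Let u = w**2 + 2, so du = 2*w dw. When w = 0, u = 2; when w = 3, u = 11.
The integral becomes ∫ u**3 du from 2 to 11, with antiderivative u**4/4.
Back in w: F(w) = (w**2 + 2)**4/4.
Then F(3) - F(0) = (14641/4) - (4) = 14625/4.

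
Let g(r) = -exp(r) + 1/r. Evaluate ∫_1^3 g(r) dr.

An antiderivative is F(r) = -exp(r) + log(r).
Then F(3) - F(1) = (-exp(3) + log(3)) - (-exp(1)) = -exp(3) + log(3) + exp(1).

-exp(3) + log(3) + exp(1)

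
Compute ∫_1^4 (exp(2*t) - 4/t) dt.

-8*log(2) - exp(2)/2 + exp(8)/2

An antiderivative is F(t) = exp(2*t)/2 - 4*log(t).
Then F(4) - F(1) = (-8*log(2) + exp(8)/2) - (exp(2)/2) = -8*log(2) - exp(2)/2 + exp(8)/2.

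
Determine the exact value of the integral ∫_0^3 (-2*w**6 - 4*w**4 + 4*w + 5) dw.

-27519/35

By the power rule, an antiderivative is F(w) = -2*w**7/7 - 4*w**5/5 + 2*w**2 + 5*w.
Then F(3) - F(0) = (-27519/35) - (0) = -27519/35.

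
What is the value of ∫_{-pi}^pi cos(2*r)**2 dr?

Use the identity cos^2(2*r) = (1 + cos(4*r))/2.
An antiderivative is F(r) = r/2 + sin(4*r)/8.
Then F(pi) - F(-pi) = (pi/2) - (-pi/2) = pi.

pi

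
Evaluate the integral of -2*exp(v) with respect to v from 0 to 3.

2 - 2*exp(3)

An antiderivative is F(v) = -2*exp(v).
Then F(3) - F(0) = (-2*exp(3)) - (-2) = 2 - 2*exp(3).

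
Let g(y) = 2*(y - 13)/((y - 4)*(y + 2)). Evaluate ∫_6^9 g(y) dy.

-12*log(2) - 3*log(5) + 5*log(11)

Factor the denominator: y**2 - 2*y - 8 = (y + 2)(y - 4).
Partial fractions: 2*(y - 13)/((y - 4)*(y + 2)) = 5/(y + 2) - 3/(y - 4).
An antiderivative is F(y) = -3*log(y - 4) + 5*log(y + 2).
Then F(9) - F(6) = (-3*log(5) + 5*log(11)) - (12*log(2)) = -12*log(2) - 3*log(5) + 5*log(11).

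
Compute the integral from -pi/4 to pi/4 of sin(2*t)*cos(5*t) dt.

Use the identity sin(2*t)cos(5*t) = [sin(7*t) + sin(-3*t)]/2.
An antiderivative is F(t) = cos(3*t)/6 - cos(7*t)/14.
Then F(pi/4) - F(-pi/4) = (-5*sqrt(2)/42) - (-5*sqrt(2)/42) = 0.

0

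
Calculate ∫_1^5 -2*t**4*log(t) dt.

6248/25 - 1250*log(5)

Integrate by parts once (u = ln t, dv = -2*t**4 dt).
An antiderivative is F(t) = -2*t**5*(5*log(t) - 1)/25.
Then F(5) - F(1) = (250 - 1250*log(5)) - (2/25) = 6248/25 - 1250*log(5).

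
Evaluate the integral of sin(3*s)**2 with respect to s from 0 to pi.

Use the identity sin^2(3*s) = (1 - cos(6*s))/2.
An antiderivative is F(s) = s/2 - sin(6*s)/12.
Then F(pi) - F(0) = (pi/2) - (0) = pi/2.

pi/2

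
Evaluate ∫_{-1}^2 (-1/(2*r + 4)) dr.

An antiderivative is F(r) = -log(2*r + 4)/2.
Then F(2) - F(-1) = (-3*log(2)/2) - (-log(2)/2) = -log(2).

-log(2)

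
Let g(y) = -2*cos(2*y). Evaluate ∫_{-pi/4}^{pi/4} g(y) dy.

-2

An antiderivative is F(y) = -sin(2*y).
Then F(pi/4) - F(-pi/4) = (-1) - (1) = -2.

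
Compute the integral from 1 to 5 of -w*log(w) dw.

6 - 25*log(5)/2

Integrate by parts once (u = ln w, dv = -w dw).
An antiderivative is F(w) = -w**2*(2*log(w) - 1)/4.
Then F(5) - F(1) = (25/4 - 25*log(5)/2) - (1/4) = 6 - 25*log(5)/2.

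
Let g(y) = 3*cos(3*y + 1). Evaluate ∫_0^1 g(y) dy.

-sin(1) + sin(4)

Let u = 3*y + 1, so du = 3 dy. When y = 0, u = 1; when y = 1, u = 4.
The integral becomes ∫ cos(u) du from 1 to 4, with antiderivative sin(u).
Back in y: F(y) = sin(3*y + 1).
Then F(1) - F(0) = (sin(4)) - (sin(1)) = -sin(1) + sin(4).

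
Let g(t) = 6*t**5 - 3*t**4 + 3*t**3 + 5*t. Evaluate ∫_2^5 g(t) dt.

By the power rule, an antiderivative is F(t) = t**6 - 3*t**5/5 + 3*t**4/4 + 5*t**2/2.
Then F(5) - F(2) = (57125/4) - (334/5) = 284289/20.

284289/20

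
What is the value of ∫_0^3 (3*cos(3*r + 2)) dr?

Let u = 3*r + 2, so du = 3 dr. When r = 0, u = 2; when r = 3, u = 11.
The integral becomes ∫ cos(u) du from 2 to 11, with antiderivative sin(u).
Back in r: F(r) = sin(3*r + 2).
Then F(3) - F(0) = (sin(11)) - (sin(2)) = sin(11) - sin(2).

sin(11) - sin(2)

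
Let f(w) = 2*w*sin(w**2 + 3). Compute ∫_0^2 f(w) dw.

Let u = w**2 + 3, so du = 2*w dw. When w = 0, u = 3; when w = 2, u = 7.
The integral becomes ∫ sin(u) du from 3 to 7, with antiderivative -cos(u).
Back in w: F(w) = -cos(w**2 + 3).
Then F(2) - F(0) = (-cos(7)) - (-cos(3)) = cos(3) - cos(7).

cos(3) - cos(7)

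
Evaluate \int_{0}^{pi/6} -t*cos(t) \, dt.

Integrate by parts once (u = t, dv = -cos(t) dt).
An antiderivative is F(t) = -t*sin(t) - cos(t).
Then F(pi/6) - F(0) = (-sqrt(3)/2 - pi/12) - (-1) = -sqrt(3)/2 - pi/12 + 1.

-sqrt(3)/2 - pi/12 + 1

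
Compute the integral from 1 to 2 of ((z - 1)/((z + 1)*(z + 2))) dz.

Factor the denominator: z**2 + 3*z + 2 = (z + 2)(z + 1).
Partial fractions: (z - 1)/((z + 1)*(z + 2)) = 3/(z + 2) - 2/(z + 1).
An antiderivative is F(z) = -2*log(z + 1) + 3*log(z + 2).
Then F(2) - F(1) = (log(64/9)) - (log(27/4)) = -5*log(3) + 8*log(2).

-5*log(3) + 8*log(2)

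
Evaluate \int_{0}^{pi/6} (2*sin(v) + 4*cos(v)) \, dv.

4 - sqrt(3)

An antiderivative is F(v) = 4*sin(v) - 2*cos(v).
Then F(pi/6) - F(0) = (2 - sqrt(3)) - (-2) = 4 - sqrt(3).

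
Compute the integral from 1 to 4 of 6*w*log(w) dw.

-45/2 + 96*log(2)

Integrate by parts once (u = ln w, dv = 6*w dw).
An antiderivative is F(w) = 3*w**2*(2*log(w) - 1)/2.
Then F(4) - F(1) = (-24 + 96*log(2)) - (-3/2) = -45/2 + 96*log(2).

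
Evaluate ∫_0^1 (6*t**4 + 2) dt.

By the power rule, an antiderivative is F(t) = 6*t**5/5 + 2*t.
Then F(1) - F(0) = (16/5) - (0) = 16/5.

16/5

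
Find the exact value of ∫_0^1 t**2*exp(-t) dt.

Integrate by parts twice (u = t^2, dv = exp(-t) dt).
An antiderivative is F(t) = (-t**2 - 2*t - 2)*exp(-t).
Then F(1) - F(0) = (-5*exp(-1)) - (-2) = 2 - 5*exp(-1).

2 - 5*exp(-1)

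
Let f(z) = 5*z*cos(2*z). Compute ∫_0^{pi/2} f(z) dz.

Integrate by parts once (u = z, dv = 5*cos(2*z) dz).
An antiderivative is F(z) = 5*z*sin(2*z)/2 + 5*cos(2*z)/4.
Then F(pi/2) - F(0) = (-5/4) - (5/4) = -5/2.

-5/2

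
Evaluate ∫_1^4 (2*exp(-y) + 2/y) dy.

An antiderivative is F(y) = 2*log(y) - 2*exp(-y).
Then F(4) - F(1) = (-2*exp(-4) + 4*log(2)) - (-2*exp(-1)) = -2*exp(-4) + 2*exp(-1) + 4*log(2).

-2*exp(-4) + 2*exp(-1) + 4*log(2)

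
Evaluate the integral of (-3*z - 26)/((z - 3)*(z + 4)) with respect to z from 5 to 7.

Factor the denominator: z**2 + z - 12 = (z + 4)(z - 3).
Partial fractions: (-3*z - 26)/((z - 3)*(z + 4)) = 2/(z + 4) - 5/(z - 3).
An antiderivative is F(z) = -5*log(z - 3) + 2*log(z + 4).
Then F(7) - F(5) = (-10*log(2) + 2*log(11)) - (log(81/32)) = -4*log(3) - 5*log(2) + 2*log(11).

-4*log(3) - 5*log(2) + 2*log(11)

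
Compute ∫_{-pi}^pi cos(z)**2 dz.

Use the identity cos^2(z) = (1 + cos(2*z))/2.
An antiderivative is F(z) = z/2 + sin(2*z)/4.
Then F(pi) - F(-pi) = (pi/2) - (-pi/2) = pi.

pi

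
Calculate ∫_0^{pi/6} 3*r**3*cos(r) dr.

-9*sqrt(3) - 3*pi/2 + pi**3/144 + sqrt(3)*pi**2/8 + 18

Integrate by parts 3 times (u = r^3, dv = 3*cos(r) dr).
An antiderivative is F(r) = 3*r**3*sin(r) + 9*r**2*cos(r) - 18*r*sin(r) - 18*cos(r).
Then F(pi/6) - F(0) = (-9*sqrt(3) - 3*pi/2 + pi**3/144 + sqrt(3)*pi**2/8) - (-18) = -9*sqrt(3) - 3*pi/2 + pi**3/144 + sqrt(3)*pi**2/8 + 18.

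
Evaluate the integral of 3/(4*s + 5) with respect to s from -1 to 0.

3*log(5)/4

An antiderivative is F(s) = 3*log(4*s + 5)/4.
Then F(0) - F(-1) = (3*log(5)/4) - (0) = 3*log(5)/4.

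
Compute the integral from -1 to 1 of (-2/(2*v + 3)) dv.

An antiderivative is F(v) = -log(2*v + 3).
Then F(1) - F(-1) = (-log(5)) - (0) = -log(5).

-log(5)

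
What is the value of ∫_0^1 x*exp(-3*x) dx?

Integrate by parts once (u = x, dv = exp(-3*x) dx).
An antiderivative is F(x) = (-3*x - 1)*exp(-3*x)/9.
Then F(1) - F(0) = (-4*exp(-3)/9) - (-1/9) = (-4 + exp(3))*exp(-3)/9.

(-4 + exp(3))*exp(-3)/9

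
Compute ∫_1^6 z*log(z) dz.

Integrate by parts once (u = ln z, dv = z dz).
An antiderivative is F(z) = z**2*(2*log(z) - 1)/4.
Then F(6) - F(1) = (-9 + 18*log(2) + 18*log(3)) - (-1/4) = -35/4 + 18*log(2) + 18*log(3).

-35/4 + 18*log(2) + 18*log(3)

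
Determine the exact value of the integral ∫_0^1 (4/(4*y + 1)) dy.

Let u = 4*y + 1, so du = 4 dy. When y = 0, u = 1; when y = 1, u = 5.
The integral becomes ∫ 1/u du from 1 to 5, with antiderivative log(u).
Back in y: F(y) = log(4*y + 1).
Then F(1) - F(0) = (log(5)) - (0) = log(5).

log(5)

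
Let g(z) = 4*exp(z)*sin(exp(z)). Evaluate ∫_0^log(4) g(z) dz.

4*cos(1) - 4*cos(4)

Let u = exp(z), so du = exp(z) dz. When z = 0, u = 1; when z = log(4), u = 4.
The integral becomes 4·∫ sin(u) du from 1 to 4, with antiderivative -4*cos(u).
Back in z: F(z) = -4*cos(exp(z)).
Then F(log(4)) - F(0) = (-4*cos(4)) - (-4*cos(1)) = 4*cos(1) - 4*cos(4).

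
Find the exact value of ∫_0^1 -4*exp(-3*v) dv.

-4/3 + 4*exp(-3)/3

An antiderivative is F(v) = 4*exp(-3*v)/3.
Then F(1) - F(0) = (4*exp(-3)/3) - (4/3) = -4/3 + 4*exp(-3)/3.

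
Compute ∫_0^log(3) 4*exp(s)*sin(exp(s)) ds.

Let u = exp(s), so du = exp(s) ds. When s = 0, u = 1; when s = log(3), u = 3.
The integral becomes 4·∫ sin(u) du from 1 to 3, with antiderivative -4*cos(u).
Back in s: F(s) = -4*cos(exp(s)).
Then F(log(3)) - F(0) = (-4*cos(3)) - (-4*cos(1)) = 4*cos(1) - 4*cos(3).

4*cos(1) - 4*cos(3)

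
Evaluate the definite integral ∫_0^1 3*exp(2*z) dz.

-3/2 + 3*exp(2)/2

An antiderivative is F(z) = 3*exp(2*z)/2.
Then F(1) - F(0) = (3*exp(2)/2) - (3/2) = -3/2 + 3*exp(2)/2.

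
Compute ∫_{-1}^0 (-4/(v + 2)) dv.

An antiderivative is F(v) = -4*log(v + 2).
Then F(0) - F(-1) = (-log(16)) - (0) = -log(16).

-log(16)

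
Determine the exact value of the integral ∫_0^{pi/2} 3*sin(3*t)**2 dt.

Use the identity sin^2(3*t) = (1 - cos(6*t))/2.
An antiderivative is F(t) = 3*t/2 - sin(6*t)/4.
Then F(pi/2) - F(0) = (3*pi/4) - (0) = 3*pi/4.

3*pi/4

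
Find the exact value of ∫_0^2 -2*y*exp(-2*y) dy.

(5 - exp(4))*exp(-4)/2

Integrate by parts once (u = y, dv = -2*exp(-2*y) dy).
An antiderivative is F(y) = (2*y + 1)*exp(-2*y)/2.
Then F(2) - F(0) = (5*exp(-4)/2) - (1/2) = (5 - exp(4))*exp(-4)/2.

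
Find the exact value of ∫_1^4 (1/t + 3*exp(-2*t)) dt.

An antiderivative is F(t) = log(t) - 3*exp(-2*t)/2.
Then F(4) - F(1) = (-3*exp(-8)/2 + 2*log(2)) - (-3*exp(-2)/2) = -3*exp(-8)/2 + 3*exp(-2)/2 + 2*log(2).

-3*exp(-8)/2 + 3*exp(-2)/2 + 2*log(2)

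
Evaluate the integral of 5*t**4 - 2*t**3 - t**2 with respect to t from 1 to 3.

By the power rule, an antiderivative is F(t) = t**5 - t**4/2 - t**3/3.
Then F(3) - F(1) = (387/2) - (1/6) = 580/3.

580/3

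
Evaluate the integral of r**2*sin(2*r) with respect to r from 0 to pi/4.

-1/4 + pi/8

Integrate by parts twice (u = r^2, dv = sin(2*r) dr).
An antiderivative is F(r) = -r**2*cos(2*r)/2 + r*sin(2*r)/2 + cos(2*r)/4.
Then F(pi/4) - F(0) = (pi/8) - (1/4) = -1/4 + pi/8.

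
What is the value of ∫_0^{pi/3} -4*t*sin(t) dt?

Integrate by parts once (u = t, dv = -4*sin(t) dt).
An antiderivative is F(t) = 4*t*cos(t) - 4*sin(t).
Then F(pi/3) - F(0) = (-2*sqrt(3) + 2*pi/3) - (0) = -2*sqrt(3) + 2*pi/3.

-2*sqrt(3) + 2*pi/3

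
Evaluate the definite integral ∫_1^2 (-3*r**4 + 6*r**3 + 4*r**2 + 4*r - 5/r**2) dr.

251/15

By the power rule, an antiderivative is F(r) = -3*r**5/5 + 3*r**4/2 + 4*r**3/3 + 2*r**2 + 5/r.
Then F(2) - F(1) = (779/30) - (277/30) = 251/15.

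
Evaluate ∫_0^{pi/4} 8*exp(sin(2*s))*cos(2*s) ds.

-4 + 4*E

Let u = sin(2*s), so du = 2*cos(2*s) ds. When s = 0, u = 0; when s = pi/4, u = 1.
The integral becomes 4·∫ exp(u) du from 0 to 1, with antiderivative 4*exp(u).
Back in s: F(s) = 4*exp(sin(2*s)).
Then F(pi/4) - F(0) = (4*E) - (4) = -4 + 4*E.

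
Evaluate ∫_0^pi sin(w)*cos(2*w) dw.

Use the identity sin(w)cos(2*w) = [sin(3*w) + sin(-w)]/2.
An antiderivative is F(w) = cos(w)/2 - cos(3*w)/6.
Then F(pi) - F(0) = (-1/3) - (1/3) = -2/3.

-2/3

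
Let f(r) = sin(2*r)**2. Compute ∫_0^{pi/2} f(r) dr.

Use the identity sin^2(2*r) = (1 - cos(4*r))/2.
An antiderivative is F(r) = r/2 - sin(4*r)/8.
Then F(pi/2) - F(0) = (pi/4) - (0) = pi/4.

pi/4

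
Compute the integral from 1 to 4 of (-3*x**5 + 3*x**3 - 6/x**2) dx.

-7443/4

By the power rule, an antiderivative is F(x) = -x**6/2 + 3*x**4/4 + 6/x.
Then F(4) - F(1) = (-3709/2) - (25/4) = -7443/4.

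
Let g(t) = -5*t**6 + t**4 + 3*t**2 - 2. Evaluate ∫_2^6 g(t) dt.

By the power rule, an antiderivative is F(t) = -5*t**7/7 + t**5/5 + t**3 - 2*t.
Then F(6) - F(2) = (-6936828/35) - (-2836/35) = -6933992/35.

-6933992/35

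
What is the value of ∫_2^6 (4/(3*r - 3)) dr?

4*log(5)/3

An antiderivative is F(r) = 4*log(3*r - 3)/3.
Then F(6) - F(2) = (4*log(15)/3) - (4*log(3)/3) = 4*log(5)/3.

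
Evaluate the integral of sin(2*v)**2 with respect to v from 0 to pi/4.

pi/8

Use the identity sin^2(2*v) = (1 - cos(4*v))/2.
An antiderivative is F(v) = v/2 - sin(4*v)/8.
Then F(pi/4) - F(0) = (pi/8) - (0) = pi/8.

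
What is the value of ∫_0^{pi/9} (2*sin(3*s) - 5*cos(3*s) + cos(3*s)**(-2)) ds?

1/3 - sqrt(3)/2

An antiderivative is F(s) = -5*sin(3*s)/3 - 2*cos(3*s)/3 + tan(3*s)/3.
Then F(pi/9) - F(0) = (-sqrt(3)/2 - 1/3) - (-2/3) = 1/3 - sqrt(3)/2.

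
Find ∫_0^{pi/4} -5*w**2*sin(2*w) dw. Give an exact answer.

5/4 - 5*pi/8

Integrate by parts twice (u = w^2, dv = -5*sin(2*w) dw).
An antiderivative is F(w) = 5*w**2*cos(2*w)/2 - 5*w*sin(2*w)/2 - 5*cos(2*w)/4.
Then F(pi/4) - F(0) = (-5*pi/8) - (-5/4) = 5/4 - 5*pi/8.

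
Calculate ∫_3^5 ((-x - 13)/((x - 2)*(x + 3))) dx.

-5*log(3) + 4*log(2)

Factor the denominator: x**2 + x - 6 = (x + 3)(x - 2).
Partial fractions: (-x - 13)/((x - 2)*(x + 3)) = 2/(x + 3) - 3/(x - 2).
An antiderivative is F(x) = -3*log(x - 2) + 2*log(x + 3).
Then F(5) - F(3) = (log(64/27)) - (log(36)) = -5*log(3) + 4*log(2).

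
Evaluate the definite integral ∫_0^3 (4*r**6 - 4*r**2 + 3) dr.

By the power rule, an antiderivative is F(r) = 4*r**7/7 - 4*r**3/3 + 3*r.
Then F(3) - F(0) = (8559/7) - (0) = 8559/7.

8559/7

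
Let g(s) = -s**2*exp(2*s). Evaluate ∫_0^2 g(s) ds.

Integrate by parts twice (u = s^2, dv = -exp(2*s) ds).
An antiderivative is F(s) = (-2*s**2 + 2*s - 1)*exp(2*s)/4.
Then F(2) - F(0) = (-5*exp(4)/4) - (-1/4) = 1/4 - 5*exp(4)/4.

1/4 - 5*exp(4)/4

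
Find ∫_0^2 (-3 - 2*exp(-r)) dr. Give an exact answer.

An antiderivative is F(r) = -3*r + 2*exp(-r).
Then F(2) - F(0) = (-6 + 2*exp(-2)) - (2) = -8 + 2*exp(-2).

-8 + 2*exp(-2)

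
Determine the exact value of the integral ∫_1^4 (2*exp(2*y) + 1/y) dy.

-exp(2) + log(4) + exp(8)

An antiderivative is F(y) = exp(2*y) + log(y).
Then F(4) - F(1) = (log(4) + exp(8)) - (exp(2)) = -exp(2) + log(4) + exp(8).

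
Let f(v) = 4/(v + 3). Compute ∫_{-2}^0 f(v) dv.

An antiderivative is F(v) = 4*log(v + 3).
Then F(0) - F(-2) = (log(81)) - (0) = log(81).

log(81)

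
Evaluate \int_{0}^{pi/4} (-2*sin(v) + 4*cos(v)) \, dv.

-2 + 3*sqrt(2)

An antiderivative is F(v) = 4*sin(v) + 2*cos(v).
Then F(pi/4) - F(0) = (3*sqrt(2)) - (2) = -2 + 3*sqrt(2).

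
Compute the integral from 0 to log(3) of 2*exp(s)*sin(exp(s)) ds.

Let u = exp(s), so du = exp(s) ds. When s = 0, u = 1; when s = log(3), u = 3.
The integral becomes 2·∫ sin(u) du from 1 to 3, with antiderivative -2*cos(u).
Back in s: F(s) = -2*cos(exp(s)).
Then F(log(3)) - F(0) = (-2*cos(3)) - (-2*cos(1)) = 2*cos(1) - 2*cos(3).

2*cos(1) - 2*cos(3)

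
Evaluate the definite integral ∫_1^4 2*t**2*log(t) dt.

Integrate by parts once (u = ln t, dv = 2*t**2 dt).
An antiderivative is F(t) = 2*t**3*(3*log(t) - 1)/9.
Then F(4) - F(1) = (-128/9 + 256*log(2)/3) - (-2/9) = -14 + 256*log(2)/3.

-14 + 256*log(2)/3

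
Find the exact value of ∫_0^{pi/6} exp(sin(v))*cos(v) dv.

Let u = sin(v), so du = cos(v) dv. When v = 0, u = 0; when v = pi/6, u = 1/2.
The integral becomes ∫ exp(u) du from 0 to 1/2, with antiderivative exp(u).
Back in v: F(v) = exp(sin(v)).
Then F(pi/6) - F(0) = (exp(1/2)) - (1) = -1 + exp(1/2).

-1 + exp(1/2)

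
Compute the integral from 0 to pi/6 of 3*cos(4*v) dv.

An antiderivative is F(v) = 3*sin(4*v)/4.
Then F(pi/6) - F(0) = (3*sqrt(3)/8) - (0) = 3*sqrt(3)/8.

3*sqrt(3)/8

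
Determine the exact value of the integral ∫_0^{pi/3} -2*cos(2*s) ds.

An antiderivative is F(s) = -sin(2*s).
Then F(pi/3) - F(0) = (-sqrt(3)/2) - (0) = -sqrt(3)/2.

-sqrt(3)/2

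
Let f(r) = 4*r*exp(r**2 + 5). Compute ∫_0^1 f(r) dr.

-2*(1 - exp(1))*exp(5)

Let u = r**2 + 5, so du = 2*r dr. When r = 0, u = 5; when r = 1, u = 6.
The integral becomes 2·∫ exp(u) du from 5 to 6, with antiderivative 2*exp(u).
Back in r: F(r) = 2*exp(r**2 + 5).
Then F(1) - F(0) = (2*exp(6)) - (2*exp(5)) = -2*(1 - exp(1))*exp(5).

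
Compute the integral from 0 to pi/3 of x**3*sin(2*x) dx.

Integrate by parts 3 times (u = x^3, dv = sin(2*x) dx).
An antiderivative is F(x) = -x**3*cos(2*x)/2 + 3*x**2*sin(2*x)/4 + 3*x*cos(2*x)/4 - 3*sin(2*x)/8.
Then F(pi/3) - F(0) = (-pi/8 - 3*sqrt(3)/16 + pi**3/108 + sqrt(3)*pi**2/24) - (0) = -pi/8 - 3*sqrt(3)/16 + pi**3/108 + sqrt(3)*pi**2/24.

-pi/8 - 3*sqrt(3)/16 + pi**3/108 + sqrt(3)*pi**2/24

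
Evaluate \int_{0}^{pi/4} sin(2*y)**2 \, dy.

pi/8

Use the identity sin^2(2*y) = (1 - cos(4*y))/2.
An antiderivative is F(y) = y/2 - sin(4*y)/8.
Then F(pi/4) - F(0) = (pi/8) - (0) = pi/8.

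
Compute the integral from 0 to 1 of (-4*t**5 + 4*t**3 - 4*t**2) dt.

-1

By the power rule, an antiderivative is F(t) = -2*t**6/3 + t**4 - 4*t**3/3.
Then F(1) - F(0) = (-1) - (0) = -1.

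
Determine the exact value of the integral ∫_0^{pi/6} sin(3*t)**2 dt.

Use the identity sin^2(3*t) = (1 - cos(6*t))/2.
An antiderivative is F(t) = t/2 - sin(6*t)/12.
Then F(pi/6) - F(0) = (pi/12) - (0) = pi/12.

pi/12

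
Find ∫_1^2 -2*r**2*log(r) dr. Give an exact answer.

Integrate by parts once (u = ln r, dv = -2*r**2 dr).
An antiderivative is F(r) = -2*r**3*(3*log(r) - 1)/9.
Then F(2) - F(1) = (16/9 - 16*log(2)/3) - (2/9) = 14/9 - 16*log(2)/3.

14/9 - 16*log(2)/3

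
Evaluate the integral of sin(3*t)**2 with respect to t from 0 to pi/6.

Use the identity sin^2(3*t) = (1 - cos(6*t))/2.
An antiderivative is F(t) = t/2 - sin(6*t)/12.
Then F(pi/6) - F(0) = (pi/12) - (0) = pi/12.

pi/12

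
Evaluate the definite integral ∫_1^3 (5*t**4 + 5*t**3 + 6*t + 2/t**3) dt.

3302/9

By the power rule, an antiderivative is F(t) = t**5 + 5*t**4/4 + 3*t**2 - 1/t**2.
Then F(3) - F(1) = (13361/36) - (17/4) = 3302/9.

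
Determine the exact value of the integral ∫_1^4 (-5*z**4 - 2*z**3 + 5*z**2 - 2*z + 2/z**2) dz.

-1059

By the power rule, an antiderivative is F(z) = -z**5 - z**4/2 + 5*z**3/3 - z**2 - 2/z.
Then F(4) - F(1) = (-6371/6) - (-17/6) = -1059.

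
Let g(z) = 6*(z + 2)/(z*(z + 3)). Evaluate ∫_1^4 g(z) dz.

Factor the denominator: z**2 + 3*z = (z + 3)z.
Partial fractions: 6*(z + 2)/(z*(z + 3)) = 2/(z + 3) + 4/z.
An antiderivative is F(z) = 4*log(z) + 2*log(z + 3).
Then F(4) - F(1) = (2*log(7) + 8*log(2)) - (log(16)) = 4*log(2) + 2*log(7).

4*log(2) + 2*log(7)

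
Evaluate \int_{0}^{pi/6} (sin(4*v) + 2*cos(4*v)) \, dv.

An antiderivative is F(v) = sin(4*v)/2 - cos(4*v)/4.
Then F(pi/6) - F(0) = (1/8 + sqrt(3)/4) - (-1/4) = 3/8 + sqrt(3)/4.

3/8 + sqrt(3)/4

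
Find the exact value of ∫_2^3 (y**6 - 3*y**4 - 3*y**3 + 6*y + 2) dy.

19011/140

By the power rule, an antiderivative is F(y) = y**7/7 - 3*y**5/5 - 3*y**4/4 + 3*y**2 + 2*y.
Then F(3) - F(2) = (19443/140) - (108/35) = 19011/140.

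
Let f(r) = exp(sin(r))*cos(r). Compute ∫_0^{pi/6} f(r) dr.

Let u = sin(r), so du = cos(r) dr. When r = 0, u = 0; when r = pi/6, u = 1/2.
The integral becomes ∫ exp(u) du from 0 to 1/2, with antiderivative exp(u).
Back in r: F(r) = exp(sin(r)).
Then F(pi/6) - F(0) = (exp(1/2)) - (1) = -1 + exp(1/2).

-1 + exp(1/2)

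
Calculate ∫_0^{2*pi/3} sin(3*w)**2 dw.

Use the identity sin^2(3*w) = (1 - cos(6*w))/2.
An antiderivative is F(w) = w/2 - sin(6*w)/12.
Then F(2*pi/3) - F(0) = (pi/3) - (0) = pi/3.

pi/3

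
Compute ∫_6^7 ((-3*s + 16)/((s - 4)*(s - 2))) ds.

-5*log(5) + 2*log(3) + 8*log(2)

Factor the denominator: s**2 - 6*s + 8 = (s - 2)(s - 4).
Partial fractions: (-3*s + 16)/((s - 4)*(s - 2)) = -5/(s - 2) + 2/(s - 4).
An antiderivative is F(s) = 2*log(s - 4) - 5*log(s - 2).
Then F(7) - F(6) = (-5*log(5) + 2*log(3)) - (-8*log(2)) = -5*log(5) + 2*log(3) + 8*log(2).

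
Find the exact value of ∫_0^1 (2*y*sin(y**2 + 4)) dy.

Let u = y**2 + 4, so du = 2*y dy. When y = 0, u = 4; when y = 1, u = 5.
The integral becomes ∫ sin(u) du from 4 to 5, with antiderivative -cos(u).
Back in y: F(y) = -cos(y**2 + 4).
Then F(1) - F(0) = (-cos(5)) - (-cos(4)) = cos(4) - cos(5).

cos(4) - cos(5)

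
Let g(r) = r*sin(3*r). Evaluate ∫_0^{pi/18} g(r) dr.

-sqrt(3)*pi/108 + 1/18

Integrate by parts once (u = r, dv = sin(3*r) dr).
An antiderivative is F(r) = -r*cos(3*r)/3 + sin(3*r)/9.
Then F(pi/18) - F(0) = (-sqrt(3)*pi/108 + 1/18) - (0) = -sqrt(3)*pi/108 + 1/18.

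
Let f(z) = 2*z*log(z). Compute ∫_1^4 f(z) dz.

Integrate by parts once (u = ln z, dv = 2*z dz).
An antiderivative is F(z) = z**2*(2*log(z) - 1)/2.
Then F(4) - F(1) = (-8 + 32*log(2)) - (-1/2) = -15/2 + 32*log(2).

-15/2 + 32*log(2)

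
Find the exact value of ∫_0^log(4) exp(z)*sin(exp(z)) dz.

cos(1) - cos(4)

Let u = exp(z), so du = exp(z) dz. When z = 0, u = 1; when z = log(4), u = 4.
The integral becomes ∫ sin(u) du from 1 to 4, with antiderivative -cos(u).
Back in z: F(z) = -cos(exp(z)).
Then F(log(4)) - F(0) = (-cos(4)) - (-cos(1)) = cos(1) - cos(4).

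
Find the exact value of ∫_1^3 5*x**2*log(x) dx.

-130/9 + 45*log(3)

Integrate by parts once (u = ln x, dv = 5*x**2 dx).
An antiderivative is F(x) = 5*x**3*(3*log(x) - 1)/9.
Then F(3) - F(1) = (-15 + 45*log(3)) - (-5/9) = -130/9 + 45*log(3).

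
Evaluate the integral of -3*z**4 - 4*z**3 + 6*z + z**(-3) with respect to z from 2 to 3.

By the power rule, an antiderivative is F(z) = -3*z**5/5 - z**4 + 3*z**2 - 1/(2*z**2).
Then F(3) - F(2) = (-17987/90) - (-933/40) = -63551/360.

-63551/360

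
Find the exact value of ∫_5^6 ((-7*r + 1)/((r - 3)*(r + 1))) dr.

Factor the denominator: r**2 - 2*r - 3 = (r + 1)(r - 3).
Partial fractions: (-7*r + 1)/((r - 3)*(r + 1)) = -2/(r + 1) - 5/(r - 3).
An antiderivative is F(r) = -5*log(r - 3) - 2*log(r + 1).
Then F(6) - F(5) = (-5*log(3) - 2*log(7)) - (-7*log(2) - 2*log(3)) = -2*log(7) - 3*log(3) + 7*log(2).

-2*log(7) - 3*log(3) + 7*log(2)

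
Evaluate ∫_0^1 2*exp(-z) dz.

An antiderivative is F(z) = -2*exp(-z).
Then F(1) - F(0) = (-2*exp(-1)) - (-2) = 2 - 2*exp(-1).

2 - 2*exp(-1)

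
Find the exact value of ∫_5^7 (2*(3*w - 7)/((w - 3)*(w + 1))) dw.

Factor the denominator: w**2 - 2*w - 3 = (w + 1)(w - 3).
Partial fractions: 2*(3*w - 7)/((w - 3)*(w + 1)) = 5/(w + 1) + 1/(w - 3).
An antiderivative is F(w) = log(w - 3) + 5*log(w + 1).
Then F(7) - F(5) = (17*log(2)) - (6*log(2) + 5*log(3)) = -5*log(3) + 11*log(2).

-5*log(3) + 11*log(2)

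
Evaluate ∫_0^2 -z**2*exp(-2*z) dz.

(13 - exp(4))*exp(-4)/4

Integrate by parts twice (u = z^2, dv = -exp(-2*z) dz).
An antiderivative is F(z) = (2*z**2 + 2*z + 1)*exp(-2*z)/4.
Then F(2) - F(0) = (13*exp(-4)/4) - (1/4) = (13 - exp(4))*exp(-4)/4.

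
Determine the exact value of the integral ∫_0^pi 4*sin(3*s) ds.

An antiderivative is F(s) = -4*cos(3*s)/3.
Then F(pi) - F(0) = (4/3) - (-4/3) = 8/3.

8/3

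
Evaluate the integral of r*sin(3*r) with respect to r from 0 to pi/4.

Integrate by parts once (u = r, dv = sin(3*r) dr).
An antiderivative is F(r) = -r*cos(3*r)/3 + sin(3*r)/9.
Then F(pi/4) - F(0) = (sqrt(2)*(4 + 3*pi)/72) - (0) = sqrt(2)*(4 + 3*pi)/72.

sqrt(2)*(4 + 3*pi)/72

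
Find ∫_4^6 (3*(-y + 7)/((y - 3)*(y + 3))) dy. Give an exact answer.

-8*log(3) + 5*log(7)

Factor the denominator: y**2 - 9 = (y + 3)(y - 3).
Partial fractions: 3*(-y + 7)/((y - 3)*(y + 3)) = -5/(y + 3) + 2/(y - 3).
An antiderivative is F(y) = 2*log(y - 3) - 5*log(y + 3).
Then F(6) - F(4) = (-8*log(3)) - (-5*log(7)) = -8*log(3) + 5*log(7).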